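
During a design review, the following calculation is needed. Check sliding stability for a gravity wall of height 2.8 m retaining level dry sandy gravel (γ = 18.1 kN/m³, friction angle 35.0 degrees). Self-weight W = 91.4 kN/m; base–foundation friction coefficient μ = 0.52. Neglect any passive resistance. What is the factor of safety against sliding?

2.47

K_a = tan²(45° − 35.0°/2) = 0.2710.
P_a = ½K_aγH² = 0.5×0.2710×18.1×2.8² = 19.23 kN/m, acting at H/3 = 0.9333 m above the base.
FS_sliding = μW / P_a = 0.52×91.4 / 19.23 = 2.472.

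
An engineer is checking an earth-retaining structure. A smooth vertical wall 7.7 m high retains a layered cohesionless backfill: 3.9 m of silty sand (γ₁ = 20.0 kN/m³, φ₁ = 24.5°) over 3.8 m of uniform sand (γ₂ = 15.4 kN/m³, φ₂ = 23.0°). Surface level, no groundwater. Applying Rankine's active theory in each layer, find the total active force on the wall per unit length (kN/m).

241 kN/m

K_a1 = tan²(45°−24.5°/2) = 0.4137; K_a2 = tan²(45°−23.0°/2) = 0.4381.
Layer 1: σ at base = K_a1 γ₁ h₁ = 32.27 kPa; P₁ = ½×32.27×3.9 = 62.93.
Layer 2: σ_v at top = γ₁h₁ = 78.00; σ_h top = K_a2×78.00 = 34.17; σ_h base = K_a2×(78.00+15.4×3.8) = 59.81.
P₂ = ½(34.17+59.81)×3.8 = 178.6. Total P_a = 62.93+178.6 = 241.5 kN/m.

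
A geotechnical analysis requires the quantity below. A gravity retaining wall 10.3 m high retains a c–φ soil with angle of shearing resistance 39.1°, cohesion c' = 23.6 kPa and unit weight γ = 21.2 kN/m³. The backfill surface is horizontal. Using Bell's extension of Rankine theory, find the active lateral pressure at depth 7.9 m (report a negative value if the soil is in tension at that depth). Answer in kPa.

K_a = (1 − sin φ)/(1 + sin φ) = 0.2265.
σ_a = K_a γ z − 2c√K_a = 0.2265×21.2×7.9 − 2×23.6×0.4759 = 15.47 kPa.

15.5 kPa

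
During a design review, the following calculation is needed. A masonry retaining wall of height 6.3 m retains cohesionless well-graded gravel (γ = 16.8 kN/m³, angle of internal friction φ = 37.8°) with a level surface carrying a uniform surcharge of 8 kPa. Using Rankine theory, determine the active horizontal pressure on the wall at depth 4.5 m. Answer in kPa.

20.1 kPa

K_a = (1 − sin φ)/(1 + sin φ) = 0.2400.
σ_v = γz + q = 16.8 × 4.5 + 8 = 83.60 kPa.
σ_h = K_a σ_v = 0.2400 × 83.60 = 20.06 kPa.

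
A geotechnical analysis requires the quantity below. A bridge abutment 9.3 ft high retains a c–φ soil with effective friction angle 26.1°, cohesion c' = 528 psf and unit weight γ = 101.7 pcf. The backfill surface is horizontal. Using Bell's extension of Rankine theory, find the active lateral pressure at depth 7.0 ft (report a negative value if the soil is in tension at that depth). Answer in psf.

K_a = (1 − sin φ)/(1 + sin φ) = 0.3889.
σ_a = K_a γ z − 2c√K_a = 0.3889×101.7×7.0 − 2×528×0.6237 = -381.7 psf.

-382 psf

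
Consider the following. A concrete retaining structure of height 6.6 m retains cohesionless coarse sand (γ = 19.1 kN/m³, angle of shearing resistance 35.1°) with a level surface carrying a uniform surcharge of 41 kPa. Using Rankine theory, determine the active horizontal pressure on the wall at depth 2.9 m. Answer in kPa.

K_a = (1 − sin φ)/(1 + sin φ) = 0.2698.
σ_v = γz + q = 19.1 × 2.9 + 41 = 96.39 kPa.
σ_h = K_a σ_v = 0.2698 × 96.39 = 26.01 kPa.

26.0 kPa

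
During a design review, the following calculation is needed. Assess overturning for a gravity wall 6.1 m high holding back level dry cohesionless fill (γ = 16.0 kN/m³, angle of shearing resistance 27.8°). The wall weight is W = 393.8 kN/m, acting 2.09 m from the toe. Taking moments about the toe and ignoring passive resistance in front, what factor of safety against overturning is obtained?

K_a = tan²(45° − 27.8°/2) = 0.3639.
P_a = ½K_aγH² = 0.5×0.3639×16.0×6.1² = 108.3 kN/m, acting at H/3 = 2.033 m above the base.
Overturning moment M_o = P_a × H/3 = 108.3 × 2.033 = 220.3.
Resisting moment M_r = W × 2.09 = 393.8 × 2.09 = 823.0.
FS_overturning = M_r/M_o = 823.0/220.3 = 3.737.

3.74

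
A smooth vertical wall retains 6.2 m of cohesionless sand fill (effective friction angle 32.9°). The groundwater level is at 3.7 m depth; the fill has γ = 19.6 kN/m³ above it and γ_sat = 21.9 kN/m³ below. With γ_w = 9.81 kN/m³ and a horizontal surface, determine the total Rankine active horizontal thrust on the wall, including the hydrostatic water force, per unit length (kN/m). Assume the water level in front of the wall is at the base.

K_a = tan²(45° − φ/2) = 0.2960.
γ' = 21.9 − 9.81 = 12.09 kN/m³. Depth below WT = 2.5 m.
σ'_h at WT = K_a γ d_w = 21.47 kPa; at base = 21.47 + K_a γ' × 2.5 = 30.42 kPa.
P₁ (0–3.7 m) = ½×21.47×3.7 = 39.72. P₂ (3.7–6.2 m) = ½(21.47+30.42)×2.5 = 64.85.
P_w = ½ γ_w h₂² = 0.5×9.81×2.5² = 30.66. Total = 39.72+64.85+30.66 = 135.2 kN/m.

135 kN/m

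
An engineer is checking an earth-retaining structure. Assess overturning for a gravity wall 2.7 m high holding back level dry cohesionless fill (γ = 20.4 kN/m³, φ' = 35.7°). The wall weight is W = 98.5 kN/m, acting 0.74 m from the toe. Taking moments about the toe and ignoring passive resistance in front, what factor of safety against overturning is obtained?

4.14

K_a = tan²(45° − 35.7°/2) = 0.2630.
P_a = ½K_aγH² = 0.5×0.2630×20.4×2.7² = 19.56 kN/m, acting at H/3 = 0.9000 m above the base.
Overturning moment M_o = P_a × H/3 = 19.56 × 0.9000 = 17.60.
Resisting moment M_r = W × 0.74 = 98.5 × 0.74 = 72.89.
FS_overturning = M_r/M_o = 72.89/17.60 = 4.141.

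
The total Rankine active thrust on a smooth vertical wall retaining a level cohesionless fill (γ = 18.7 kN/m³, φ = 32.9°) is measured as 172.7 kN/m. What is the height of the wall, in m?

K_a = 0.2960. P_a = ½ K_a γ H² ⇒ H = √(2P_a/(K_a γ)).
H = √(2×172.7/(0.2960×18.7)) = 7.899 m.

7.90 m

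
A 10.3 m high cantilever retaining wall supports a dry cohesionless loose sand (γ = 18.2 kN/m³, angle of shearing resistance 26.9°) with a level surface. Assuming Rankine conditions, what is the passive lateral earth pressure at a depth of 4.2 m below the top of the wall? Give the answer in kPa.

203 kPa

K_p = (1 + sin φ)/(1 − sin φ) = 2.653.
σ_h = K_p γ z = 2.653 × 18.2 × 4.2 = 202.8 kPa.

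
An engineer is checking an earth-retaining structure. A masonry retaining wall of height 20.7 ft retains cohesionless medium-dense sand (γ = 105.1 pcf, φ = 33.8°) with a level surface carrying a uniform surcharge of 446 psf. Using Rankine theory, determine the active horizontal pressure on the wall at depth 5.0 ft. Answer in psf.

K_a = (1 − sin φ)/(1 + sin φ) = 0.2851.
σ_v = γz + q = 105.1 × 5.0 + 446 = 971.5 psf.
σ_h = K_a σ_v = 0.2851 × 971.5 = 277.0 psf.

277 psf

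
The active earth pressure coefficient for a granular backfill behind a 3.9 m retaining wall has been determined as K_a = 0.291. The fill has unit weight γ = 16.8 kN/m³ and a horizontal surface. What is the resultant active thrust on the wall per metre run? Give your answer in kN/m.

37.2 kN/m

P = ½ K_a γ H² = 0.5 × 0.291 × 16.8 × 3.9² = 37.18 kN/m.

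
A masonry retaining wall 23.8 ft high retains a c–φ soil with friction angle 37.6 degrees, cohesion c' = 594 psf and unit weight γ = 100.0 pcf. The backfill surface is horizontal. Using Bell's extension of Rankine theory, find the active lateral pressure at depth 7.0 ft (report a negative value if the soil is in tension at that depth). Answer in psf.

-415 psf

K_a = (1 − sin φ)/(1 + sin φ) = 0.2421.
σ_a = K_a γ z − 2c√K_a = 0.2421×100.0×7.0 − 2×594×0.4921 = -415.1 psf.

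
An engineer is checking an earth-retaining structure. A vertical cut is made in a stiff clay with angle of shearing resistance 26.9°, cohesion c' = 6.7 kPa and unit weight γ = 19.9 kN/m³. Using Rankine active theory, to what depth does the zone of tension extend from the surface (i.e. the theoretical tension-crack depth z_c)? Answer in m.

1.10 m

K_a = tan²(45° − 26.9°/2) = 0.3770; √K_a = 0.6140.
The active pressure is zero where K_a γ z = 2c√K_a, so z_c = 2c/(γ√K_a) = 2×6.7/(19.9×0.6140) = 1.097 m.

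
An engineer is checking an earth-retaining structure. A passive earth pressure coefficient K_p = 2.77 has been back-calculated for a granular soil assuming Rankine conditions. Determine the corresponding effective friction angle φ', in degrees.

K_p = (1+sin φ)/(1−sin φ) ⇒ sin φ = (K_p − 1)/(K_p + 1) = 0.4695.
φ = arcsin(0.4695) = 28.00°.

28.0°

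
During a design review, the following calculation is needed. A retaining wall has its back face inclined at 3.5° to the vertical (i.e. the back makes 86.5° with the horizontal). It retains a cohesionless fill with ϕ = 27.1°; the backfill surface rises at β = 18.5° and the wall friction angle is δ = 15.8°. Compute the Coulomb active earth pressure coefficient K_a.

K_a = sin²(α+φ) / [sin²α · sin(α−δ) · (1 + √{sin(φ+δ)sin(φ−β) / (sin(α−δ)sin(α+β))})²].
With α = 86.5°, φ = 27.1°, δ = 15.8°, β = 18.5°: K_a = 0.5017.

0.502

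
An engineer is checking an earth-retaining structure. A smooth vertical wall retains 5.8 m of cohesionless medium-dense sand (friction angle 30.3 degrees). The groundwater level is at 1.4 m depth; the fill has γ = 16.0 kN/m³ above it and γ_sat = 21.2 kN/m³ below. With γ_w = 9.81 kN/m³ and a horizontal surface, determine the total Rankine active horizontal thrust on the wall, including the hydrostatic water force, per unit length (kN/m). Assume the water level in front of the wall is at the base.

K_a = tan²(45° − φ/2) = 0.3293.
γ' = 21.2 − 9.81 = 11.39 kN/m³. Depth below WT = 4.4 m.
σ'_h at WT = K_a γ d_w = 7.377 kPa; at base = 7.377 + K_a γ' × 4.4 = 23.88 kPa.
P₁ (0–1.4 m) = ½×7.377×1.4 = 5.164. P₂ (1.4–5.8 m) = ½(7.377+23.88)×4.4 = 68.77.
P_w = ½ γ_w h₂² = 0.5×9.81×4.4² = 94.96. Total = 5.164+68.77+94.96 = 168.9 kN/m.

169 kN/m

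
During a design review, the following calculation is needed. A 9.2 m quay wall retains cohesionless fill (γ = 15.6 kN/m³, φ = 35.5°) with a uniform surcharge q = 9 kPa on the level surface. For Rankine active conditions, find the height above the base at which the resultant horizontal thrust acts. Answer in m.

K_a = 0.2653.
Triangular part P₁ = ½K_aγH² = 175.1 at H/3 = 3.067 m; rectangular part P₂ = K_a q H = 21.96 at H/2 = 4.600 m.
ȳ = (P₁·3.067 + P₂·4.600)/(P₁+P₂) = 3.238 m.

3.24 m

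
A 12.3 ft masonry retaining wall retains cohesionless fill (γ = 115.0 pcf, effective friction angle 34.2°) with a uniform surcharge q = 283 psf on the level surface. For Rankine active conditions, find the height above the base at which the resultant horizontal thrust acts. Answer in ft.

K_a = 0.2803.
Triangular part P₁ = ½K_aγH² = 2439 at H/3 = 4.100 ft; rectangular part P₂ = K_a q H = 975.8 at H/2 = 6.150 ft.
ȳ = (P₁·4.100 + P₂·6.150)/(P₁+P₂) = 4.686 ft.

4.69 ft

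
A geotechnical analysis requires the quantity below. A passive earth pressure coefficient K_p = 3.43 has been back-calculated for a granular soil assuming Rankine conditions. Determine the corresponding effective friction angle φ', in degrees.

K_p = (1+sin φ)/(1−sin φ) ⇒ sin φ = (K_p − 1)/(K_p + 1) = 0.5485.
φ = arcsin(0.5485) = 33.27°.

33.3°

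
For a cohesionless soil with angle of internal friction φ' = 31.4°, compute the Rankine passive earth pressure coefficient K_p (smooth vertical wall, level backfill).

3.18

K_p = (1 + sin φ)/(1 − sin φ) = tan²(45° + 31.4°/2) = 3.175.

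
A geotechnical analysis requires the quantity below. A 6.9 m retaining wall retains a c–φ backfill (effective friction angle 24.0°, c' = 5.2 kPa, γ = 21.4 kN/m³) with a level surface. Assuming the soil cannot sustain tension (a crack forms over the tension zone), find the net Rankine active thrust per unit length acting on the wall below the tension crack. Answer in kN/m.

171 kN/m

K_a = 0.4217; √K_a = 0.6494.
Tension-crack depth z_c = 2c/(γ√K_a) = 2×5.2/(21.4×0.6494) = 0.7483 m.
σ_a at base = K_a γ H − 2c√K_a = 0.4217×21.4×6.9 − 2×5.2×0.6494 = 55.52 kPa.
P_a = ½ × 55.52 × (H − z_c) = 0.5×55.52×6.152 = 170.8 kN/m.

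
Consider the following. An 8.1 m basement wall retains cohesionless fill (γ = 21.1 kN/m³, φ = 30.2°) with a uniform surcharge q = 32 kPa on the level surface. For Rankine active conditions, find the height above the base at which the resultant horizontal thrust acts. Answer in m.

3.07 m

K_a = 0.3307.
Triangular part P₁ = ½K_aγH² = 228.9 at H/3 = 2.700 m; rectangular part P₂ = K_a q H = 85.71 at H/2 = 4.050 m.
ȳ = (P₁·2.700 + P₂·4.050)/(P₁+P₂) = 3.068 m.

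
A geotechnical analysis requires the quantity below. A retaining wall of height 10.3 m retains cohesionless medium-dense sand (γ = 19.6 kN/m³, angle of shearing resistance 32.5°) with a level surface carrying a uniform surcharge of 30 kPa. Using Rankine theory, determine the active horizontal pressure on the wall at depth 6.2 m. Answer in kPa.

K_a = (1 − sin φ)/(1 + sin φ) = 0.3010.
σ_v = γz + q = 19.6 × 6.2 + 30 = 151.5 kPa.
σ_h = K_a σ_v = 0.3010 × 151.5 = 45.60 kPa.

45.6 kPa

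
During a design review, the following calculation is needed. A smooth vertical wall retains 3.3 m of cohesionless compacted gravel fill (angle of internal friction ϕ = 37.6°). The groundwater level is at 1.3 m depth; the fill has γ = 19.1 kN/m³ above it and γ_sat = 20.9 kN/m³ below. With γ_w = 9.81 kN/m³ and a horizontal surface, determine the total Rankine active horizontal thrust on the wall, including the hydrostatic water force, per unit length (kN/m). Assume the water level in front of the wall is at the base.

K_a = tan²(45° − φ/2) = 0.2421.
γ' = 20.9 − 9.81 = 11.09 kN/m³. Depth below WT = 2.0 m.
σ'_h at WT = K_a γ d_w = 6.012 kPa; at base = 6.012 + K_a γ' × 2.0 = 11.38 kPa.
P₁ (0–1.3 m) = ½×6.012×1.3 = 3.908. P₂ (1.3–3.3 m) = ½(6.012+11.38)×2.0 = 17.39.
P_w = ½ γ_w h₂² = 0.5×9.81×2.0² = 19.62. Total = 3.908+17.39+19.62 = 40.92 kN/m.

40.9 kN/m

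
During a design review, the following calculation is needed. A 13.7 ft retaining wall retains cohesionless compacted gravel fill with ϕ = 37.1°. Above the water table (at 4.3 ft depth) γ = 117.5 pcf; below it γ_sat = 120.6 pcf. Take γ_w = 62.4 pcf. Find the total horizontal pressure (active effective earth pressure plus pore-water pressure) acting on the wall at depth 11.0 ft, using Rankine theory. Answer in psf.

640 psf

K_a = (1 − sin φ)/(1 + sin φ) = 0.2475.
γ' = 120.6 − 62.4 = 58.20 pcf.
Effective vertical stress at 11.0 ft: σ'_v = 117.5×4.3 + 58.20×6.70 = 895.2 psf.
σ'_h = K_a σ'_v = 0.2475 × 895.2 = 221.6 psf; u = γ_w × 6.70 = 418.1 psf.
Total σ_h = 221.6 + 418.1 = 639.6 psf.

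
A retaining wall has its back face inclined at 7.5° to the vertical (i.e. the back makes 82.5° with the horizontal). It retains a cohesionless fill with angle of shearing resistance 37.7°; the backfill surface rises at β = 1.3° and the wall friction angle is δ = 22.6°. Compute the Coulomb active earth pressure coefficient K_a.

K_a = sin²(α+φ) / [sin²α · sin(α−δ) · (1 + √{sin(φ+δ)sin(φ−β) / (sin(α−δ)sin(α+β))})²].
With α = 82.5°, φ = 37.7°, δ = 22.6°, β = 1.3°: K_a = 0.2791.

0.279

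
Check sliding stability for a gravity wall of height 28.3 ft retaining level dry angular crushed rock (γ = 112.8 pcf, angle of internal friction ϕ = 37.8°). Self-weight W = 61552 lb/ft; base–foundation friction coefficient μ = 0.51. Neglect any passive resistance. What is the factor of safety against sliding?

2.90

K_a = tan²(45° − 37.8°/2) = 0.2400.
P_a = ½K_aγH² = 0.5×0.2400×112.8×28.3² = 10840 lb/ft, acting at H/3 = 9.433 ft above the base.
FS_sliding = μW / P_a = 0.51×61552 / 10840 = 2.896.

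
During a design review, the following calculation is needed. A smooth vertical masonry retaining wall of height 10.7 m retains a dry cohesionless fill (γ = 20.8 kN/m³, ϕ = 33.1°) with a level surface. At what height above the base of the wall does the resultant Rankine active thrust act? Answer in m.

3.57 m

K_a = 0.2936.
The pressure distribution is triangular, so the resultant acts at H/3 above the base = 10.7/3 = 3.567 m.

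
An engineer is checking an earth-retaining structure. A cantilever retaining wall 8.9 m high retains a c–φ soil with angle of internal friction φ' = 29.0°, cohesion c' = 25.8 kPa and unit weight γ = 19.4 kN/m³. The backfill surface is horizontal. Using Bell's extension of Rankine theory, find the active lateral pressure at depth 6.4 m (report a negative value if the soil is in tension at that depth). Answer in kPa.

12.7 kPa

K_a = (1 − sin φ)/(1 + sin φ) = 0.3470.
σ_a = K_a γ z − 2c√K_a = 0.3470×19.4×6.4 − 2×25.8×0.5890 = 12.69 kPa.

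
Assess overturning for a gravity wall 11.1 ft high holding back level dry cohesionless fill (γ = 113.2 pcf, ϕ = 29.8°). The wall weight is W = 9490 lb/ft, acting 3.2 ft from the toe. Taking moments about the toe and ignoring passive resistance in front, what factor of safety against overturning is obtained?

K_a = tan²(45° − 29.8°/2) = 0.3360.
P_a = ½K_aγH² = 0.5×0.3360×113.2×11.1² = 2343 lb/ft, acting at H/3 = 3.700 ft above the base.
Overturning moment M_o = P_a × H/3 = 2343 × 3.700 = 8670.
Resisting moment M_r = W × 3.2 = 9490 × 3.2 = 30370.
FS_overturning = M_r/M_o = 30370/8670 = 3.502.

3.50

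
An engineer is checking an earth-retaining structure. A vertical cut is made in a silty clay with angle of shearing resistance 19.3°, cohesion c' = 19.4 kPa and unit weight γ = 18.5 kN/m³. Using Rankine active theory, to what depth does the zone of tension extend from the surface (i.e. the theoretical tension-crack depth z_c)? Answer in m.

K_a = tan²(45° − 19.3°/2) = 0.5032; √K_a = 0.7094.
The active pressure is zero where K_a γ z = 2c√K_a, so z_c = 2c/(γ√K_a) = 2×19.4/(18.5×0.7094) = 2.957 m.

2.96 m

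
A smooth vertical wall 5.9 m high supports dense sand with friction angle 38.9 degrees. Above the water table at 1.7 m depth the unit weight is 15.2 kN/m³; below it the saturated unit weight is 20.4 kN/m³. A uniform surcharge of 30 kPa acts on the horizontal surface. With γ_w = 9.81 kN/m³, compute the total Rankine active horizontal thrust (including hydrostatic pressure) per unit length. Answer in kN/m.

178 kN/m

K_a = tan²(45° − φ/2) = 0.2285.
γ' = 20.4 − 9.81 = 10.59 kN/m³. h₂ = H − d_w = 4.2 m.
σ'_h: at surface K_a·q = 6.856; at WT K_a(q+γd_w) = 12.76; at base K_a(q+γd_w+γ'h₂) = 22.93 kPa.
P₁ = ½(6.856+12.76)×1.7 = 16.67; P₂ = ½(12.76+22.93)×4.2 = 74.94; P_w = ½γ_w h₂² = 86.52.
Total = 16.67+74.94+86.52 = 178.1 kN/m.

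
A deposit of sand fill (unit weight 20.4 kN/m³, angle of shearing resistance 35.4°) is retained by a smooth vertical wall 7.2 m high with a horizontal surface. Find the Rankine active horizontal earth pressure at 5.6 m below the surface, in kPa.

K_a = (1 − sin φ)/(1 + sin φ) = 0.2664.
σ_h = K_a γ z = 0.2664 × 20.4 × 5.6 = 30.43 kPa.

30.4 kPa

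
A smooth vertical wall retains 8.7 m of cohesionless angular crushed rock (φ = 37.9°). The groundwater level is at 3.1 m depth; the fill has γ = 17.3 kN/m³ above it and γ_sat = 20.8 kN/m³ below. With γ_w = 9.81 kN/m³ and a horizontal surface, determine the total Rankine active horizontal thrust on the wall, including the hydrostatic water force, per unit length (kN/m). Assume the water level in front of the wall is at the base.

K_a = tan²(45° − φ/2) = 0.2389.
γ' = 20.8 − 9.81 = 10.99 kN/m³. Depth below WT = 5.6 m.
σ'_h at WT = K_a γ d_w = 12.81 kPa; at base = 12.81 + K_a γ' × 5.6 = 27.52 kPa.
P₁ (0–3.1 m) = ½×12.81×3.1 = 19.86. P₂ (3.1–8.7 m) = ½(12.81+27.52)×5.6 = 112.9.
P_w = ½ γ_w h₂² = 0.5×9.81×5.6² = 153.8. Total = 19.86+112.9+153.8 = 286.6 kN/m.

287 kN/m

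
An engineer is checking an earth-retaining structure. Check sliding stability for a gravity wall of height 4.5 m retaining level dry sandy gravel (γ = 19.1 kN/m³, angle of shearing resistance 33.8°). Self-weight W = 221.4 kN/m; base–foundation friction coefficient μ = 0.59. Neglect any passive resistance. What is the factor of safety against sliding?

2.37

K_a = tan²(45° − 33.8°/2) = 0.2851.
P_a = ½K_aγH² = 0.5×0.2851×19.1×4.5² = 55.14 kN/m, acting at H/3 = 1.500 m above the base.
FS_sliding = μW / P_a = 0.59×221.4 / 55.14 = 2.369.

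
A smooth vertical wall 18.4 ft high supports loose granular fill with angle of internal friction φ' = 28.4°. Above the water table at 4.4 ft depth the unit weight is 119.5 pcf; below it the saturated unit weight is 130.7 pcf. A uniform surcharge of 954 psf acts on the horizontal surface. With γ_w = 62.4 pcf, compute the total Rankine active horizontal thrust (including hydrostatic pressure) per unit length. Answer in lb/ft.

17800 lb/ft

K_a = tan²(45° − φ/2) = 0.3554.
γ' = 130.7 − 62.4 = 68.30 pcf. h₂ = H − d_w = 14.0 ft.
σ'_h: at surface K_a·q = 339.0; at WT K_a(q+γd_w) = 525.9; at base K_a(q+γd_w+γ'h₂) = 865.7 psf.
P₁ = ½(339.0+525.9)×4.4 = 1903; P₂ = ½(525.9+865.7)×14.0 = 9741; P_w = ½γ_w h₂² = 6115.
Total = 1903+9741+6115 = 17760 lb/ft.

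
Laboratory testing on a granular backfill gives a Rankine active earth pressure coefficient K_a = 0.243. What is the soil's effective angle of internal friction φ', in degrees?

37.5°

K_a = tan²(45° − φ/2) ⇒ 45° − φ/2 = arctan(√0.243) = 26.24°.
φ = 2(45° − 26.24°) = 37.52°.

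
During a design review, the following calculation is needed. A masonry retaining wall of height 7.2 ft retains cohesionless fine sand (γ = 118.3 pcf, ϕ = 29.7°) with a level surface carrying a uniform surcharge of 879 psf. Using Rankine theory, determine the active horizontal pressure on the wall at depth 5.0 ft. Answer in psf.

K_a = (1 − sin φ)/(1 + sin φ) = 0.3374.
σ_v = γz + q = 118.3 × 5.0 + 879 = 1470 psf.
σ_h = K_a σ_v = 0.3374 × 1470 = 496.1 psf.

496 psf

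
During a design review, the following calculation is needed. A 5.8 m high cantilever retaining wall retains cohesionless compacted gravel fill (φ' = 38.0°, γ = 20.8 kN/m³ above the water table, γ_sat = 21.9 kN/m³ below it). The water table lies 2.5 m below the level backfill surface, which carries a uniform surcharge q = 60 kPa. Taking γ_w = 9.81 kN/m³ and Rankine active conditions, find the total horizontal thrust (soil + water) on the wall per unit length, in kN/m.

K_a = tan²(45° − φ/2) = 0.2379.
γ' = 21.9 − 9.81 = 12.09 kN/m³. h₂ = H − d_w = 3.3 m.
σ'_h: at surface K_a·q = 14.27; at WT K_a(q+γd_w) = 26.64; at base K_a(q+γd_w+γ'h₂) = 36.13 kPa.
P₁ = ½(14.27+26.64)×2.5 = 51.14; P₂ = ½(26.64+36.13)×3.3 = 103.6; P_w = ½γ_w h₂² = 53.42.
Total = 51.14+103.6+53.42 = 208.1 kN/m.

208 kN/m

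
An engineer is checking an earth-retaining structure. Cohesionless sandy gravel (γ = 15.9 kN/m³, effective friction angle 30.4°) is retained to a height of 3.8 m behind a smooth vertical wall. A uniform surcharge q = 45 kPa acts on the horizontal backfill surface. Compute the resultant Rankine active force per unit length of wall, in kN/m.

93.7 kN/m

K_a = tan²(45° − φ/2) = 0.3280.
Soil triangle: ½ K_a γ H² = 0.5×0.3280×15.9×3.8² = 37.65 kN/m.
Surcharge rectangle: K_a q H = 0.3280×45×3.8 = 56.09 kN/m.
Total = 37.65 + 56.09 = 93.74 kN/m.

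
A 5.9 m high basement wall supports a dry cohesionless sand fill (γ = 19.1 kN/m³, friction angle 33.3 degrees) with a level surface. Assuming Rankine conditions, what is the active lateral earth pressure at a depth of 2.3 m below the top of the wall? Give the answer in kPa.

12.8 kPa

K_a = (1 − sin φ)/(1 + sin φ) = 0.2911.
σ_h = K_a γ z = 0.2911 × 19.1 × 2.3 = 12.79 kPa.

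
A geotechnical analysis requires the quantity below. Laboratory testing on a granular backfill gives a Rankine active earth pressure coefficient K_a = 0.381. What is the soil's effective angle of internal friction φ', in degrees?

K_a = tan²(45° − φ/2) ⇒ 45° − φ/2 = arctan(√0.381) = 31.69°.
φ = 2(45° − 31.69°) = 26.63°.

26.6°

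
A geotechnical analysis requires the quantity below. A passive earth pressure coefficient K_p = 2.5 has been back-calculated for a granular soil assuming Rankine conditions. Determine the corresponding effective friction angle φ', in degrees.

25.4°

K_p = (1+sin φ)/(1−sin φ) ⇒ sin φ = (K_p − 1)/(K_p + 1) = 0.4286.
φ = arcsin(0.4286) = 25.38°.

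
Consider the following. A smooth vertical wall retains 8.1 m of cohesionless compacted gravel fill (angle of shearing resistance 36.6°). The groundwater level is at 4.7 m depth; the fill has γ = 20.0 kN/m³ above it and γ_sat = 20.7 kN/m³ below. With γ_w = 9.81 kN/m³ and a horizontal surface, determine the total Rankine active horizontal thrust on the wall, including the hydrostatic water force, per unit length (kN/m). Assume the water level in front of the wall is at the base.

209 kN/m

K_a = tan²(45° − φ/2) = 0.2530.
γ' = 20.7 − 9.81 = 10.89 kN/m³. Depth below WT = 3.4 m.
σ'_h at WT = K_a γ d_w = 23.78 kPa; at base = 23.78 + K_a γ' × 3.4 = 33.14 kPa.
P₁ (0–4.7 m) = ½×23.78×4.7 = 55.88. P₂ (4.7–8.1 m) = ½(23.78+33.14)×3.4 = 96.77.
P_w = ½ γ_w h₂² = 0.5×9.81×3.4² = 56.70. Total = 55.88+96.77+56.70 = 209.3 kN/m.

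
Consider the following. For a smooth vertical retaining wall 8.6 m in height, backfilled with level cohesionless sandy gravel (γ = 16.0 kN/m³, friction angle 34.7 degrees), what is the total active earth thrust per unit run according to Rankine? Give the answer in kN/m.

K_a = tan²(45° − φ/2) = 0.2745.
P_a = ½ K_a γ H² = 0.5 × 0.2745 × 16.0 × 8.6² = 162.4 kN/m.

162 kN/m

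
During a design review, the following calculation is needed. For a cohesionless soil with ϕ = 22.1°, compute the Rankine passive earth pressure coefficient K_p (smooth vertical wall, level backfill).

K_p = (1 + sin φ)/(1 − sin φ) = tan²(45° + 22.1°/2) = 2.206.

2.21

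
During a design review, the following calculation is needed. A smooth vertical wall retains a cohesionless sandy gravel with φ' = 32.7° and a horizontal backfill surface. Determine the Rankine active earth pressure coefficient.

0.298

K_a = tan²(45° − φ/2) = tan²(28.65°) = 0.2985.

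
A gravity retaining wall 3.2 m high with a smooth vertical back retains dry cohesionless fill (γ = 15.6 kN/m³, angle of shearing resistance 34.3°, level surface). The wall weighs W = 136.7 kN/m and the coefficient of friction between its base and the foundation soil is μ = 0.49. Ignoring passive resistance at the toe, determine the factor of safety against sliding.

3.00

K_a = tan²(45° − 34.3°/2) = 0.2792.
P_a = ½K_aγH² = 0.5×0.2792×15.6×3.2² = 22.30 kN/m, acting at H/3 = 1.067 m above the base.
FS_sliding = μW / P_a = 0.49×136.7 / 22.30 = 3.004.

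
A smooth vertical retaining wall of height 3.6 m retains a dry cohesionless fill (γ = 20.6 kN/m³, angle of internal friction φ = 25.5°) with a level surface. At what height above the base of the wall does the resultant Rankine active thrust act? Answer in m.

1.20 m

K_a = 0.3981.
The pressure distribution is triangular, so the resultant acts at H/3 above the base = 3.6/3 = 1.200 m.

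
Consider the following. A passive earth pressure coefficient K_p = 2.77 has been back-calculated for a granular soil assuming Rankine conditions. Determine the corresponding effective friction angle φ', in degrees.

K_p = (1+sin φ)/(1−sin φ) ⇒ sin φ = (K_p − 1)/(K_p + 1) = 0.4695.
φ = arcsin(0.4695) = 28.00°.

28.0°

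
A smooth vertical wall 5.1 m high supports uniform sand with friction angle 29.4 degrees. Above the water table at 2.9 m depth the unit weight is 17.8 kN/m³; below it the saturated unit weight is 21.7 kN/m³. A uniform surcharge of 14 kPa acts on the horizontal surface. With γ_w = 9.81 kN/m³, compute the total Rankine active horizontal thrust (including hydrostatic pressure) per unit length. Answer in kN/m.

122 kN/m

K_a = tan²(45° − φ/2) = 0.3415.
γ' = 21.7 − 9.81 = 11.89 kN/m³. h₂ = H − d_w = 2.2 m.
σ'_h: at surface K_a·q = 4.781; at WT K_a(q+γd_w) = 22.41; at base K_a(q+γd_w+γ'h₂) = 31.34 kPa.
P₁ = ½(4.781+22.41)×2.9 = 39.42; P₂ = ½(22.41+31.34)×2.2 = 59.12; P_w = ½γ_w h₂² = 23.74.
Total = 39.42+59.12+23.74 = 122.3 kN/m.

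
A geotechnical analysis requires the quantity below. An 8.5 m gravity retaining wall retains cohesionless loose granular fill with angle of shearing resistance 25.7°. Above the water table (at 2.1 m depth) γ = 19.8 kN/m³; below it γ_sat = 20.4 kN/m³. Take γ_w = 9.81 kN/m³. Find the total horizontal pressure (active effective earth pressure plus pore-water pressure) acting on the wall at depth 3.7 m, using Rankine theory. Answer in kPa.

K_a = (1 − sin φ)/(1 + sin φ) = 0.3950.
γ' = 20.4 − 9.81 = 10.59 kN/m³.
Effective vertical stress at 3.7 m: σ'_v = 19.8×2.1 + 10.59×1.60 = 58.52 kPa.
σ'_h = K_a σ'_v = 0.3950 × 58.52 = 23.12 kPa; u = γ_w × 1.60 = 15.70 kPa.
Total σ_h = 23.12 + 15.70 = 38.81 kPa.

38.8 kPa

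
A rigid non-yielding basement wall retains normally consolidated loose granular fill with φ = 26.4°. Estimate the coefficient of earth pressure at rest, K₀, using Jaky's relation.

K₀ = 1 − sin φ' = 1 − sin 26.4° = 0.5554.

0.555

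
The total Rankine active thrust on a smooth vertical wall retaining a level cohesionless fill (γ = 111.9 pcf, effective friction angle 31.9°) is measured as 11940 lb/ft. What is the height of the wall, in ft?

K_a = 0.3085. P_a = ½ K_a γ H² ⇒ H = √(2P_a/(K_a γ)).
H = √(2×11940/(0.3085×111.9)) = 26.30 ft.

26.3 ft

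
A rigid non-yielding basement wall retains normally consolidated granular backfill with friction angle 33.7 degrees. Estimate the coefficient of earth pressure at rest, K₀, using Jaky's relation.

0.445

K₀ = 1 − sin φ' = 1 − sin 33.7° = 0.4452.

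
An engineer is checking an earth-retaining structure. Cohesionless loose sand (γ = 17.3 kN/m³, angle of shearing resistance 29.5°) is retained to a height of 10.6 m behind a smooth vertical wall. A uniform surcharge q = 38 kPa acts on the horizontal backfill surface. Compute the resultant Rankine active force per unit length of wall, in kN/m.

K_a = tan²(45° − φ/2) = 0.3401.
Soil triangle: ½ K_a γ H² = 0.5×0.3401×17.3×10.6² = 330.6 kN/m.
Surcharge rectangle: K_a q H = 0.3401×38×10.6 = 137.0 kN/m.
Total = 330.6 + 137.0 = 467.5 kN/m.

468 kN/m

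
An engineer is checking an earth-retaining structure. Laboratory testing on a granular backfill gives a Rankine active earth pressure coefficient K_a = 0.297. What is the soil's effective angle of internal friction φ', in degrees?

32.8°

K_a = tan²(45° − φ/2) ⇒ 45° − φ/2 = arctan(√0.297) = 28.59°.
φ = 2(45° − 28.59°) = 32.82°.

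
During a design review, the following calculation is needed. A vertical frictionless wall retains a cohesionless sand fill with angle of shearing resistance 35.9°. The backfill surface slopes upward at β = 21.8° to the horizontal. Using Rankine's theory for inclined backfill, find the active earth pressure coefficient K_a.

K_a = cos β · (cos β − √(cos²β − cos²φ)) / (cos β + √(cos²β − cos²φ)).
cos β = 0.9285, cos φ = 0.8100, √(cos²β − cos²φ) = 0.4538.
K_a = 0.9285 × (0.9285 − 0.4538)/(0.9285 + 0.4538) = 0.3189.

0.319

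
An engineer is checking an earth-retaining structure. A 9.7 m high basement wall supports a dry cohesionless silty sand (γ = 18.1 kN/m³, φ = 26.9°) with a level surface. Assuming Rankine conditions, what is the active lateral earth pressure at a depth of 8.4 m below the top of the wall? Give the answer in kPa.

K_a = (1 − sin φ)/(1 + sin φ) = 0.3770.
σ_h = K_a γ z = 0.3770 × 18.1 × 8.4 = 57.32 kPa.

57.3 kPa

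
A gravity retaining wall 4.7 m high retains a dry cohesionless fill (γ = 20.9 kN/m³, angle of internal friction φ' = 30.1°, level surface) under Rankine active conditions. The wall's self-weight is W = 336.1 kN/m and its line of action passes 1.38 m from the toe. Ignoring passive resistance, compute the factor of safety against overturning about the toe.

3.86

K_a = tan²(45° − 30.1°/2) = 0.3320.
P_a = ½K_aγH² = 0.5×0.3320×20.9×4.7² = 76.64 kN/m, acting at H/3 = 1.567 m above the base.
Overturning moment M_o = P_a × H/3 = 76.64 × 1.567 = 120.1.
Resisting moment M_r = W × 1.38 = 336.1 × 1.38 = 463.8.
FS_overturning = M_r/M_o = 463.8/120.1 = 3.863.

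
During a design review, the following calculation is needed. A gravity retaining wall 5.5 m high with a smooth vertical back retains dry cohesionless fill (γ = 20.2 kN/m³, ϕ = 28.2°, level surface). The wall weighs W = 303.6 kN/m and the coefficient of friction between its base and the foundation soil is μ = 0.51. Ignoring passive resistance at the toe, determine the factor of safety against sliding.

K_a = tan²(45° − 28.2°/2) = 0.3582.
P_a = ½K_aγH² = 0.5×0.3582×20.2×5.5² = 109.4 kN/m, acting at H/3 = 1.833 m above the base.
FS_sliding = μW / P_a = 0.51×303.6 / 109.4 = 1.415.

1.41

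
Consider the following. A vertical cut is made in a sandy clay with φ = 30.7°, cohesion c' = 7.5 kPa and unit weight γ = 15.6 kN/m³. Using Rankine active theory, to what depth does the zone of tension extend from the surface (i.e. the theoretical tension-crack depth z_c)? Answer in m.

1.69 m

K_a = tan²(45° − 30.7°/2) = 0.3240; √K_a = 0.5692.
The active pressure is zero where K_a γ z = 2c√K_a, so z_c = 2c/(γ√K_a) = 2×7.5/(15.6×0.5692) = 1.689 m.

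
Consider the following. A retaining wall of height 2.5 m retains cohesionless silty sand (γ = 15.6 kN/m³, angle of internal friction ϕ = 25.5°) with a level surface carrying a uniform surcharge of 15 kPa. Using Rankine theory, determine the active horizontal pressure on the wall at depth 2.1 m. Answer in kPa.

19.0 kPa

K_a = (1 − sin φ)/(1 + sin φ) = 0.3981.
σ_v = γz + q = 15.6 × 2.1 + 15 = 47.76 kPa.
σ_h = K_a σ_v = 0.3981 × 47.76 = 19.01 kPa.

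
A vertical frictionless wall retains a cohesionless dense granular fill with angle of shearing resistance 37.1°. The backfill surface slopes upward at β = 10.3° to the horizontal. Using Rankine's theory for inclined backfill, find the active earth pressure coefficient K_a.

K_a = cos β · (cos β − √(cos²β − cos²φ)) / (cos β + √(cos²β − cos²φ)).
cos β = 0.9839, cos φ = 0.7976, √(cos²β − cos²φ) = 0.5761.
K_a = 0.9839 × (0.9839 − 0.5761)/(0.9839 + 0.5761) = 0.2572.

0.257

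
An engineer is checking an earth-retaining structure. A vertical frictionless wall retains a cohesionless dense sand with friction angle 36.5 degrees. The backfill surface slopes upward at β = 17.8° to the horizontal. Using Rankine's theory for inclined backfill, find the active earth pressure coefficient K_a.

0.288

K_a = cos β · (cos β − √(cos²β − cos²φ)) / (cos β + √(cos²β − cos²φ)).
cos β = 0.9521, cos φ = 0.8039, √(cos²β − cos²φ) = 0.5103.
K_a = 0.9521 × (0.9521 − 0.5103)/(0.9521 + 0.5103) = 0.2877.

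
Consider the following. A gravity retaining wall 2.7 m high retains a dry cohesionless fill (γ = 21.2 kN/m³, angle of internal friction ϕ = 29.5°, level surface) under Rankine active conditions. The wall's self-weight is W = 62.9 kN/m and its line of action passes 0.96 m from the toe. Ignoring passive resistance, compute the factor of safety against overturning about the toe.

2.55

K_a = tan²(45° − 29.5°/2) = 0.3401.
P_a = ½K_aγH² = 0.5×0.3401×21.2×2.7² = 26.28 kN/m, acting at H/3 = 0.9000 m above the base.
Overturning moment M_o = P_a × H/3 = 26.28 × 0.9000 = 23.65.
Resisting moment M_r = W × 0.96 = 62.9 × 0.96 = 60.38.
FS_overturning = M_r/M_o = 60.38/23.65 = 2.553.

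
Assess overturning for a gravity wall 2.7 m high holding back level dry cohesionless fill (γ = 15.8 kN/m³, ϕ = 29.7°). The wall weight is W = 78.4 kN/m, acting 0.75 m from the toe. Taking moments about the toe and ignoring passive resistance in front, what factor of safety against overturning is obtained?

3.36

K_a = tan²(45° − 29.7°/2) = 0.3374.
P_a = ½K_aγH² = 0.5×0.3374×15.8×2.7² = 19.43 kN/m, acting at H/3 = 0.9000 m above the base.
Overturning moment M_o = P_a × H/3 = 19.43 × 0.9000 = 17.49.
Resisting moment M_r = W × 0.75 = 78.4 × 0.75 = 58.80.
FS_overturning = M_r/M_o = 58.80/17.49 = 3.362.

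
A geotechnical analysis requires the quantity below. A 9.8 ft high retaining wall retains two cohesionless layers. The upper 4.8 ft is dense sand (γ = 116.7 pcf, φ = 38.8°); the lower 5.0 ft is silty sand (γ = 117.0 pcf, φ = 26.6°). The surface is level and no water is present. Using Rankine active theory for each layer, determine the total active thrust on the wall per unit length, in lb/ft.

K_a1 = tan²(45°−38.8°/2) = 0.2296; K_a2 = tan²(45°−26.6°/2) = 0.3814.
Layer 1: σ at base = K_a1 γ₁ h₁ = 128.6 psf; P₁ = ½×128.6×4.8 = 308.6.
Layer 2: σ_v at top = γ₁h₁ = 560.2; σ_h top = K_a2×560.2 = 213.7; σ_h base = K_a2×(560.2+117.0×5.0) = 436.8.
P₂ = ½(213.7+436.8)×5.0 = 1626. Total P_a = 308.6+1626 = 1935 lb/ft.

1930 lb/ft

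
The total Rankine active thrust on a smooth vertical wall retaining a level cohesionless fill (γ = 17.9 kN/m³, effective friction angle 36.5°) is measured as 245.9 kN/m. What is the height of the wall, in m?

10.4 m

K_a = 0.2541. P_a = ½ K_a γ H² ⇒ H = √(2P_a/(K_a γ)).
H = √(2×245.9/(0.2541×17.9)) = 10.40 m.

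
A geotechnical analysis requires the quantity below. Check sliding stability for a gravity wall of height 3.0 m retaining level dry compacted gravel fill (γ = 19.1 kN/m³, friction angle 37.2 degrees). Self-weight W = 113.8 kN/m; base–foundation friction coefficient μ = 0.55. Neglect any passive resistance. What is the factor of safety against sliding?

2.96

K_a = tan²(45° − 37.2°/2) = 0.2464.
P_a = ½K_aγH² = 0.5×0.2464×19.1×3.0² = 21.18 kN/m, acting at H/3 = 1.000 m above the base.
FS_sliding = μW / P_a = 0.55×113.8 / 21.18 = 2.955.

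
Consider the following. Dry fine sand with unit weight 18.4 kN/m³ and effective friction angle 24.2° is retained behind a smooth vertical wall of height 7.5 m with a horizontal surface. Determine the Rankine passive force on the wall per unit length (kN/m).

1240 kN/m

K_p = tan²(45° + φ/2) = 2.389.
P_p = ½ K_p γ H² = 0.5 × 2.389 × 18.4 × 7.5² = 1237 kN/m.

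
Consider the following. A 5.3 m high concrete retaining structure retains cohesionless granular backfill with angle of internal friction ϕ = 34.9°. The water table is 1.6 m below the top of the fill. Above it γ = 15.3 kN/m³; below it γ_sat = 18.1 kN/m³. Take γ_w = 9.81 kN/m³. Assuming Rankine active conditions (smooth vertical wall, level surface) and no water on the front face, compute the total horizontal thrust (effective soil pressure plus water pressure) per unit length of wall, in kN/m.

113 kN/m

K_a = tan²(45° − φ/2) = 0.2721.
γ' = 18.1 − 9.81 = 8.290 kN/m³. Depth below WT = 3.7 m.
σ'_h at WT = K_a γ d_w = 6.662 kPa; at base = 6.662 + K_a γ' × 3.7 = 15.01 kPa.
P₁ (0–1.6 m) = ½×6.662×1.6 = 5.330. P₂ (1.6–5.3 m) = ½(6.662+15.01)×3.7 = 40.09.
P_w = ½ γ_w h₂² = 0.5×9.81×3.7² = 67.15. Total = 5.330+40.09+67.15 = 112.6 kN/m.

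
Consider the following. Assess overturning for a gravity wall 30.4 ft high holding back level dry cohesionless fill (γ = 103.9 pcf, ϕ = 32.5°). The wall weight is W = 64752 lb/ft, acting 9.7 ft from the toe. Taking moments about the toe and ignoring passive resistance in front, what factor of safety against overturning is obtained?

K_a = tan²(45° − 32.5°/2) = 0.3010.
P_a = ½K_aγH² = 0.5×0.3010×103.9×30.4² = 14450 lb/ft, acting at H/3 = 10.13 ft above the base.
Overturning moment M_o = P_a × H/3 = 14450 × 10.13 = 146400.
Resisting moment M_r = W × 9.7 = 64752 × 9.7 = 628100.
FS_overturning = M_r/M_o = 628100/146400 = 4.289.

4.29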